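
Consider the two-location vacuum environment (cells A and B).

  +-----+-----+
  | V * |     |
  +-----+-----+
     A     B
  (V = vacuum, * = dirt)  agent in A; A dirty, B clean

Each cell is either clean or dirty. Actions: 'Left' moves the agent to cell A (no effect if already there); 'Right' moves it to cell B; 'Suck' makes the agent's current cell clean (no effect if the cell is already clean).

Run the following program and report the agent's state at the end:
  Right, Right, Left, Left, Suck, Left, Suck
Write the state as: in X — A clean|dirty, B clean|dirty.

in A — A clean, B clean

[1] after Right: in B — A dirty, B clean
[2] after Right: in B — A dirty, B clean
[3] after Left: in A — A dirty, B clean
[4] after Left: in A — A dirty, B clean
[5] after Suck: in A — A clean, B clean
[6] after Left: in A — A clean, B clean
[7] after Suck: in A — A clean, B clean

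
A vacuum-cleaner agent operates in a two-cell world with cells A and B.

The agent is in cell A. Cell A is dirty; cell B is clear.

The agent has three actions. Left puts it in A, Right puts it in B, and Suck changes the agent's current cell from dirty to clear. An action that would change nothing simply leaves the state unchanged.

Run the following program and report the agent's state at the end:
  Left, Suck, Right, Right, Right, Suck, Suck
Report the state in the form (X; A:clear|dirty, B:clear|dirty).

(B; A:clear, B:clear)

Left (#1): (A; A:dirty, B:clear)
Suck (#2): (A; A:clear, B:clear)
Right (#3): (B; A:clear, B:clear)
Right (#4): (B; A:clear, B:clear)
Right (#5): (B; A:clear, B:clear)
Suck (#6): (B; A:clear, B:clear)
Suck (#7): (B; A:clear, B:clear)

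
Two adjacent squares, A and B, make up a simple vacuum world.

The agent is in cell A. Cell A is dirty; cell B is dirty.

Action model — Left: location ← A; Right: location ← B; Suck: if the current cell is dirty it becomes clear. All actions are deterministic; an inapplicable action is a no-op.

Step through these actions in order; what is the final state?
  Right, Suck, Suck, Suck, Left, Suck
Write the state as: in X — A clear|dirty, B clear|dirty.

t=1 Right ⇒ in B — A dirty, B dirty
t=2 Suck ⇒ in B — A dirty, B clear
t=3 Suck ⇒ in B — A dirty, B clear
t=4 Suck ⇒ in B — A dirty, B clear
t=5 Left ⇒ in A — A dirty, B clear
t=6 Suck ⇒ in A — A clear, B clear

in A — A clear, B clear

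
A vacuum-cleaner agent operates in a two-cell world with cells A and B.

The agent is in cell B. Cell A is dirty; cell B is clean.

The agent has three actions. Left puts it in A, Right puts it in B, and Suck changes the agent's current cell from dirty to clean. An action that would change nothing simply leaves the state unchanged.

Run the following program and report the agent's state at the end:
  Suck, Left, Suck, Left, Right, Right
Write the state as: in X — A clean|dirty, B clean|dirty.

in B — A clean, B clean

Suck (#1): in B — A dirty, B clean
Left (#2): in A — A dirty, B clean
Suck (#3): in A — A clean, B clean
Left (#4): in A — A clean, B clean
Right (#5): in B — A clean, B clean
Right (#6): in B — A clean, B clean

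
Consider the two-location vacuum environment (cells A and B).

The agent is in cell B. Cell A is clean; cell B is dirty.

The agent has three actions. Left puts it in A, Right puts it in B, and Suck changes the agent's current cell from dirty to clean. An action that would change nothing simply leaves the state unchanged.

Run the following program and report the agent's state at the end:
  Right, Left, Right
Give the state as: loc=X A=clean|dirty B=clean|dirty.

t=1 Right ⇒ loc=B A=clean B=dirty
t=2 Left ⇒ loc=A A=clean B=dirty
t=3 Right ⇒ loc=B A=clean B=dirty

loc=B A=clean B=dirty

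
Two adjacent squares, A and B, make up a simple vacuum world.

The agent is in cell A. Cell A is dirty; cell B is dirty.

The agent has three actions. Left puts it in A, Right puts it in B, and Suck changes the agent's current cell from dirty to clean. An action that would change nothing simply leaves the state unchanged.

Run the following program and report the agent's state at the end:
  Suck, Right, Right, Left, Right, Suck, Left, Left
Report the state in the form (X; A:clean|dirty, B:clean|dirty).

(A; A:clean, B:clean)

t=1 Suck ⇒ (A; A:clean, B:dirty)
t=2 Right ⇒ (B; A:clean, B:dirty)
t=3 Right ⇒ (B; A:clean, B:dirty)
t=4 Left ⇒ (A; A:clean, B:dirty)
t=5 Right ⇒ (B; A:clean, B:dirty)
t=6 Suck ⇒ (B; A:clean, B:clean)
t=7 Left ⇒ (A; A:clean, B:clean)
t=8 Left ⇒ (A; A:clean, B:clean)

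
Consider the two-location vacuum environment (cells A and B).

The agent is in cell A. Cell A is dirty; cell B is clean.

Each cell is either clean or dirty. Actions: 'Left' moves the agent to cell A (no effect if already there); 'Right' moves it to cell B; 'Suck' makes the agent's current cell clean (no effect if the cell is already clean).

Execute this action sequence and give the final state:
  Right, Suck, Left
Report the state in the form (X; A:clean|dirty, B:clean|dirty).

(A; A:dirty, B:clean)

[1] after Right: (B; A:dirty, B:clean)
[2] after Suck: (B; A:dirty, B:clean)
[3] after Left: (A; A:dirty, B:clean)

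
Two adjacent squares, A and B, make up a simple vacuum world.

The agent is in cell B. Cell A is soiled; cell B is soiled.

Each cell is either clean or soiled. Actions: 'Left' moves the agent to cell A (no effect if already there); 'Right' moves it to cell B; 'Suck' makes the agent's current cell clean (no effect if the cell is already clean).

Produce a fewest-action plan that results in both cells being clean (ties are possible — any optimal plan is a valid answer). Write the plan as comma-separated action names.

Suck, Left, Suck

t=1 Suck ⇒ in B — A soiled, B clean
t=2 Left ⇒ in A — A soiled, B clean
t=3 Suck ⇒ in A — A clean, B clean
min 3: Suck B + move + Suck A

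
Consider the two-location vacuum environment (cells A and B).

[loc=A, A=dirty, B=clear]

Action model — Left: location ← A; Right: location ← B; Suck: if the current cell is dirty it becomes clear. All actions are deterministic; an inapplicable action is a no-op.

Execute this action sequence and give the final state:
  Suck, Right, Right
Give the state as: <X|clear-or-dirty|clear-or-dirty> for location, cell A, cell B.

<B|clear|clear>

1. Suck → <A|clear|clear>
2. Right → <B|clear|clear>
3. Right → <B|clear|clear>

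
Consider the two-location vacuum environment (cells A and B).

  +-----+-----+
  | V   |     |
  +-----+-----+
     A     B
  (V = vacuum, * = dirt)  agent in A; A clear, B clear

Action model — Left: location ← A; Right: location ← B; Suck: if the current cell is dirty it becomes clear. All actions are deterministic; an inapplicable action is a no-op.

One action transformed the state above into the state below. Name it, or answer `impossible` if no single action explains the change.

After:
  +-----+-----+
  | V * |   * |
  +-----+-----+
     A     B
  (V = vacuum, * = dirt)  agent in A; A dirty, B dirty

impossible

try  Left: loc=A A=clear B=clear
try Right: loc=B A=clear B=clear
try  Suck: loc=A A=clear B=clear
no single action produces the after-state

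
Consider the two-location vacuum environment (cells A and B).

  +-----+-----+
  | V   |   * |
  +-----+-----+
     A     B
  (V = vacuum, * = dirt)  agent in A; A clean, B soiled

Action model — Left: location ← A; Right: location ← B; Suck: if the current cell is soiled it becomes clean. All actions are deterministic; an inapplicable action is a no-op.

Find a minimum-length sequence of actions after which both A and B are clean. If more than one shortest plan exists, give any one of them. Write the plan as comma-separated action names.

Right, Suck

Right (#1): loc=B A=clean B=soiled
Suck (#2): loc=B A=clean B=clean
min 2: go B then Suck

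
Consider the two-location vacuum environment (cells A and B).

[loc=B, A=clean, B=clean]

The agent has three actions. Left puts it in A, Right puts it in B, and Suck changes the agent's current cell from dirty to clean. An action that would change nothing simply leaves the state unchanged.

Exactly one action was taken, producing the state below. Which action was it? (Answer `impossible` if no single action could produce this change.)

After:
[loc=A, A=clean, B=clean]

try  Left: loc=A A=clean B=clean  ← match
try Right: loc=B A=clean B=clean
try  Suck: loc=B A=clean B=clean

Left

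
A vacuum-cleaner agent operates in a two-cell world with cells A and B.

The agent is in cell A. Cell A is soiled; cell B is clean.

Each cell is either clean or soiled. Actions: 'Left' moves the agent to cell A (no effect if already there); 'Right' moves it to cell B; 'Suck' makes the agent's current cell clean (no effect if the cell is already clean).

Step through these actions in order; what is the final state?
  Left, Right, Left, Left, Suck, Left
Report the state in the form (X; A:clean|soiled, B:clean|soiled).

(A; A:clean, B:clean)

1. Left → (A; A:soiled, B:clean)
2. Right → (B; A:soiled, B:clean)
3. Left → (A; A:soiled, B:clean)
4. Left → (A; A:soiled, B:clean)
5. Suck → (A; A:clean, B:clean)
6. Left → (A; A:clean, B:clean)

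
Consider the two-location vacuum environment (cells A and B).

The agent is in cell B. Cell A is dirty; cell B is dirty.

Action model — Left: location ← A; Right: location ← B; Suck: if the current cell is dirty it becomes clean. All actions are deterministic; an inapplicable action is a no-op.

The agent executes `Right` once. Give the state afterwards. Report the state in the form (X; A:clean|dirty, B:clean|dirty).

start: (B; A:dirty, B:dirty)
1) do Right; now (B; A:dirty, B:dirty)

(B; A:dirty, B:dirty)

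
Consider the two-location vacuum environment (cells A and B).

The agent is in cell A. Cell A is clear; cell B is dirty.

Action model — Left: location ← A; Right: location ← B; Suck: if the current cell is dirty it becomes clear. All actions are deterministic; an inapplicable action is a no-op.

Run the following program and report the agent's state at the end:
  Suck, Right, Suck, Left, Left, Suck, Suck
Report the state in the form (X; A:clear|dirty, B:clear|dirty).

(A; A:clear, B:clear)

t=1 Suck ⇒ (A; A:clear, B:dirty)
t=2 Right ⇒ (B; A:clear, B:dirty)
t=3 Suck ⇒ (B; A:clear, B:clear)
t=4 Left ⇒ (A; A:clear, B:clear)
t=5 Left ⇒ (A; A:clear, B:clear)
t=6 Suck ⇒ (A; A:clear, B:clear)
t=7 Suck ⇒ (A; A:clear, B:clear)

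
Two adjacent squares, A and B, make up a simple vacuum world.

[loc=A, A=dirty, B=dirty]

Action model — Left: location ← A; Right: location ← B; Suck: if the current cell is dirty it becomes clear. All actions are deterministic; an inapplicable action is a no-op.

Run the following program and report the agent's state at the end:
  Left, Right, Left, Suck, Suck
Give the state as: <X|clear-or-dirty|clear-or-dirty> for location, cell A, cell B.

<A|clear|dirty>

step 1/5 (Left): <A|dirty|dirty>
step 2/5 (Right): <B|dirty|dirty>
step 3/5 (Left): <A|dirty|dirty>
step 4/5 (Suck): <A|clear|dirty>
step 5/5 (Suck): <A|clear|dirty>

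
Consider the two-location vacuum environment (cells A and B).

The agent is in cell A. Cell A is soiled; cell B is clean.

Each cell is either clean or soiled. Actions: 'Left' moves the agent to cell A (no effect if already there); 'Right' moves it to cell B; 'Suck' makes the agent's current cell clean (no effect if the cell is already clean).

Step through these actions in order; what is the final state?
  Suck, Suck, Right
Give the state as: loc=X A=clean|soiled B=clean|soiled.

Suck (#1): loc=A A=clean B=clean
Suck (#2): loc=A A=clean B=clean
Right (#3): loc=B A=clean B=clean

loc=B A=clean B=clean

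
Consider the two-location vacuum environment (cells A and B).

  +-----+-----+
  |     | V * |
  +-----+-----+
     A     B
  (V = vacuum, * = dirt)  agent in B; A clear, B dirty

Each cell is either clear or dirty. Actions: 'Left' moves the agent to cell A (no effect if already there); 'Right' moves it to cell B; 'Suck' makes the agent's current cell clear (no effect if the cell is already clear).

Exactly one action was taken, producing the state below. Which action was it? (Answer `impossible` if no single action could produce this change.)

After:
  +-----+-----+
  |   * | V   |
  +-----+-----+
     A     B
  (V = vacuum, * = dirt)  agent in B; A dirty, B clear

try  Left: <A|clear|dirty>
try Right: <B|clear|dirty>
try  Suck: <B|clear|clear>
no single action produces the after-state

impossible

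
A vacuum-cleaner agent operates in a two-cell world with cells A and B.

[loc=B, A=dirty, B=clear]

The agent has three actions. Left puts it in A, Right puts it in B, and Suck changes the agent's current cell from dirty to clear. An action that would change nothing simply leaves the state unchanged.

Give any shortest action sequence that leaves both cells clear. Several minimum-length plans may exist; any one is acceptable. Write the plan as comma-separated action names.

Left (#1): in A — A dirty, B clear
Suck (#2): in A — A clear, B clear
min 2: go A then Suck

Left, Suck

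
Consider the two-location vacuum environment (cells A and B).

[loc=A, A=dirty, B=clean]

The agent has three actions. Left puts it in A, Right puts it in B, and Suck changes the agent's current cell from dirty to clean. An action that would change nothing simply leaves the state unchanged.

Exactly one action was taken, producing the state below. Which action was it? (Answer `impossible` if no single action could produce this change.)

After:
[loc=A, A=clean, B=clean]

Suck

try  Left: in A — A dirty, B clean
try Right: in B — A dirty, B clean
try  Suck: in A — A clean, B clean  ← match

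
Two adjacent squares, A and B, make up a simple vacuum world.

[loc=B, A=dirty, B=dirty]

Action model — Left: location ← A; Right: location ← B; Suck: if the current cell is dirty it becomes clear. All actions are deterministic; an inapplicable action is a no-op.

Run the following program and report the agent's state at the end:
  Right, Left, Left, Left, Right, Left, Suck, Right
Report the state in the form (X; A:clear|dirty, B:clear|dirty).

(B; A:clear, B:dirty)

t=1 Right ⇒ (B; A:dirty, B:dirty)
t=2 Left ⇒ (A; A:dirty, B:dirty)
t=3 Left ⇒ (A; A:dirty, B:dirty)
t=4 Left ⇒ (A; A:dirty, B:dirty)
t=5 Right ⇒ (B; A:dirty, B:dirty)
t=6 Left ⇒ (A; A:dirty, B:dirty)
t=7 Suck ⇒ (A; A:clear, B:dirty)
t=8 Right ⇒ (B; A:clear, B:dirty)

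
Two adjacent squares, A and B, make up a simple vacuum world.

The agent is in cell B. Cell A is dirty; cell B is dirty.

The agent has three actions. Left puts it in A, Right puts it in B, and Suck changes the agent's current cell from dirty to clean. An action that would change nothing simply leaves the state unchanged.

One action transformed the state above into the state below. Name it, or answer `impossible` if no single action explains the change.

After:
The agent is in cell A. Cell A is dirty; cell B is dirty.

try  Left: in A — A dirty, B dirty  ← match
try Right: in B — A dirty, B dirty
try  Suck: in B — A dirty, B clean

Left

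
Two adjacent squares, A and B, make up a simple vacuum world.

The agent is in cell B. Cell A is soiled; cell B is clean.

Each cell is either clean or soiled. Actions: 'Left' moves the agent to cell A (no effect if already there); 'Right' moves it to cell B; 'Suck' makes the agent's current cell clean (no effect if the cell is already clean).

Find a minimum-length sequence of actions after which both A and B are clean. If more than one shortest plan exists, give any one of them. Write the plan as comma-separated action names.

Left, Suck

Left (#1): <A|soiled|clean>
Suck (#2): <A|clean|clean>
min 2: go A then Suck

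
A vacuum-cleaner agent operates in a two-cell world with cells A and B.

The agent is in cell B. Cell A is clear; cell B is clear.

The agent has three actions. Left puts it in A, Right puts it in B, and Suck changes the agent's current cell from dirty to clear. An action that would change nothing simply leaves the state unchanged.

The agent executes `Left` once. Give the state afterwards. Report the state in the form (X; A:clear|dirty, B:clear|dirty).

start: (B; A:clear, B:clear)
step 1/1 (Left): (A; A:clear, B:clear)

(A; A:clear, B:clear)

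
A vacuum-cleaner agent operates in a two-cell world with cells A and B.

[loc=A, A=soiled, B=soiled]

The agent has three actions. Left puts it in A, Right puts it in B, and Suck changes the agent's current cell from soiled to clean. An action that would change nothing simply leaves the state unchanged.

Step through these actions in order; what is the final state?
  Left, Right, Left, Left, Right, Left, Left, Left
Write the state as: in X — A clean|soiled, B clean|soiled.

step 1/8 (Left): in A — A soiled, B soiled
step 2/8 (Right): in B — A soiled, B soiled
step 3/8 (Left): in A — A soiled, B soiled
step 4/8 (Left): in A — A soiled, B soiled
step 5/8 (Right): in B — A soiled, B soiled
step 6/8 (Left): in A — A soiled, B soiled
step 7/8 (Left): in A — A soiled, B soiled
step 8/8 (Left): in A — A soiled, B soiled

in A — A soiled, B soiled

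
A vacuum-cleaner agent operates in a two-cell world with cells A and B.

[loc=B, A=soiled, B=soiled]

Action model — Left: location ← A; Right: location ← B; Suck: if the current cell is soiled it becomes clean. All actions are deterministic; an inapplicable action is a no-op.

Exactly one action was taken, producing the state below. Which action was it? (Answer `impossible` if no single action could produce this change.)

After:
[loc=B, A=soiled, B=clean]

Suck

try  Left: in A — A soiled, B soiled
try Right: in B — A soiled, B soiled
try  Suck: in B — A soiled, B clean  ← match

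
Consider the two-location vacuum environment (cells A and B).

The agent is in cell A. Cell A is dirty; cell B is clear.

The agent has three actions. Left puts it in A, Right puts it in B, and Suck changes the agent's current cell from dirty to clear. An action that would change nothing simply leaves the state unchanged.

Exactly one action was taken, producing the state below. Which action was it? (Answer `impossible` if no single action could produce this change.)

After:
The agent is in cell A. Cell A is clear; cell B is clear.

Suck

try  Left: in A — A dirty, B clear
try Right: in B — A dirty, B clear
try  Suck: in A — A clear, B clear  ← match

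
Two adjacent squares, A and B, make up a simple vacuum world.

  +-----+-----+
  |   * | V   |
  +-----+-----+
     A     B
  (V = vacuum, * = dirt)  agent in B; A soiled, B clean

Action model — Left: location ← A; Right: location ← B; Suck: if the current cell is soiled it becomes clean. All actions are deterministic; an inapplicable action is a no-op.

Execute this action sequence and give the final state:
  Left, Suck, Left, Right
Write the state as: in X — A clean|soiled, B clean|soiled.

in B — A clean, B clean

Left (#1): in A — A soiled, B clean
Suck (#2): in A — A clean, B clean
Left (#3): in A — A clean, B clean
Right (#4): in B — A clean, B clean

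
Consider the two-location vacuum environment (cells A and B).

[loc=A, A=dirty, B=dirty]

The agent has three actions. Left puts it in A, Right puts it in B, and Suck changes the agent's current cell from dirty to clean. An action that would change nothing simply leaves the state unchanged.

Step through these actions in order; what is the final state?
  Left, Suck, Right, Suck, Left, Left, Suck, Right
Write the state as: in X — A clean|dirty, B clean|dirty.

step 1/8 (Left): in A — A dirty, B dirty
step 2/8 (Suck): in A — A clean, B dirty
step 3/8 (Right): in B — A clean, B dirty
step 4/8 (Suck): in B — A clean, B clean
step 5/8 (Left): in A — A clean, B clean
step 6/8 (Left): in A — A clean, B clean
step 7/8 (Suck): in A — A clean, B clean
step 8/8 (Right): in B — A clean, B clean

in B — A clean, B clean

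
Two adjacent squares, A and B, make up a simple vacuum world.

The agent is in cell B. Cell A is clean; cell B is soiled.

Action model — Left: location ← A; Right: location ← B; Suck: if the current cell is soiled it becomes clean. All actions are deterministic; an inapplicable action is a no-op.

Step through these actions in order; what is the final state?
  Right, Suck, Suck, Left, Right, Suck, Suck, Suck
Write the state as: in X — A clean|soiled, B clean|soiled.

Right (#1): in B — A clean, B soiled
Suck (#2): in B — A clean, B clean
Suck (#3): in B — A clean, B clean
Left (#4): in A — A clean, B clean
Right (#5): in B — A clean, B clean
Suck (#6): in B — A clean, B clean
Suck (#7): in B — A clean, B clean
Suck (#8): in B — A clean, B clean

in B — A clean, B clean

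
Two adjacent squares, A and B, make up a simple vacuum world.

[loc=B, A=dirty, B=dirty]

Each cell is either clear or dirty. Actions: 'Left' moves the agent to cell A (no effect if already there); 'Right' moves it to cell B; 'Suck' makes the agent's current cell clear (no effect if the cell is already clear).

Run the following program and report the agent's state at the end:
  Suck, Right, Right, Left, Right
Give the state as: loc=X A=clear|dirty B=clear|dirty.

loc=B A=dirty B=clear

1) do Suck; now loc=B A=dirty B=clear
2) do Right; now loc=B A=dirty B=clear
3) do Right; now loc=B A=dirty B=clear
4) do Left; now loc=A A=dirty B=clear
5) do Right; now loc=B A=dirty B=clear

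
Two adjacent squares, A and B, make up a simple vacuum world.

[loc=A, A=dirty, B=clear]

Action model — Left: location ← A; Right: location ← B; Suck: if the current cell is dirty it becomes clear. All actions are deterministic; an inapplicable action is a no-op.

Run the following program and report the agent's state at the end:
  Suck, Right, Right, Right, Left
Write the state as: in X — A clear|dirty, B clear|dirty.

t=1 Suck ⇒ in A — A clear, B clear
t=2 Right ⇒ in B — A clear, B clear
t=3 Right ⇒ in B — A clear, B clear
t=4 Right ⇒ in B — A clear, B clear
t=5 Left ⇒ in A — A clear, B clear

in A — A clear, B clear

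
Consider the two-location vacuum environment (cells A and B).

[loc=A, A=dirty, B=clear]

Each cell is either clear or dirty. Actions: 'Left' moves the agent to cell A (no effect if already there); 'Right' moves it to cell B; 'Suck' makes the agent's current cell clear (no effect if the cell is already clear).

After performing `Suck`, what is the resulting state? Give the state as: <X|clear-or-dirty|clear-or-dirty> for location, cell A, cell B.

<A|clear|clear>

start: <A|dirty|clear>
1) do Suck; now <A|clear|clear>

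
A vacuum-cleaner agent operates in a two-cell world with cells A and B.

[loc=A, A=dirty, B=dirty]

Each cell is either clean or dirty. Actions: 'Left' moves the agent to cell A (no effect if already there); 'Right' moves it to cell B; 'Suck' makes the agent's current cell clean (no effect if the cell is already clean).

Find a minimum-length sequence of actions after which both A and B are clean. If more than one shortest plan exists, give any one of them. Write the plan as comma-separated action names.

Suck, Right, Suck

[1] after Suck: in A — A clean, B dirty
[2] after Right: in B — A clean, B dirty
[3] after Suck: in B — A clean, B clean
min 3: Suck A + move + Suck B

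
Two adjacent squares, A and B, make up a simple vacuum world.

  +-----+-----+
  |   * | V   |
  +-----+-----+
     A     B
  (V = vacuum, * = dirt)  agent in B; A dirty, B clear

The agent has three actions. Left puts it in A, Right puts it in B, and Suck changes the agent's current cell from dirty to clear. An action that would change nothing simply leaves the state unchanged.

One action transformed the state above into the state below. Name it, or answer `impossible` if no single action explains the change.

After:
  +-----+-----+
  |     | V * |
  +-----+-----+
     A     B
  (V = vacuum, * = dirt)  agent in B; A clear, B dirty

try  Left: (A; A:dirty, B:clear)
try Right: (B; A:dirty, B:clear)
try  Suck: (B; A:dirty, B:clear)
no single action produces the after-state

impossible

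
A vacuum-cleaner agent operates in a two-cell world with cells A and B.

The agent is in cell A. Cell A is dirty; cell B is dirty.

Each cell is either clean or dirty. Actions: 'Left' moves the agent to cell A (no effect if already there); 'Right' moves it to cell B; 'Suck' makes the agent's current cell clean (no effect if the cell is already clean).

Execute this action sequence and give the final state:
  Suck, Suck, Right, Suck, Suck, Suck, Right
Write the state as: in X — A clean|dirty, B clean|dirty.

t=1 Suck ⇒ in A — A clean, B dirty
t=2 Suck ⇒ in A — A clean, B dirty
t=3 Right ⇒ in B — A clean, B dirty
t=4 Suck ⇒ in B — A clean, B clean
t=5 Suck ⇒ in B — A clean, B clean
t=6 Suck ⇒ in B — A clean, B clean
t=7 Right ⇒ in B — A clean, B clean

in B — A clean, B clean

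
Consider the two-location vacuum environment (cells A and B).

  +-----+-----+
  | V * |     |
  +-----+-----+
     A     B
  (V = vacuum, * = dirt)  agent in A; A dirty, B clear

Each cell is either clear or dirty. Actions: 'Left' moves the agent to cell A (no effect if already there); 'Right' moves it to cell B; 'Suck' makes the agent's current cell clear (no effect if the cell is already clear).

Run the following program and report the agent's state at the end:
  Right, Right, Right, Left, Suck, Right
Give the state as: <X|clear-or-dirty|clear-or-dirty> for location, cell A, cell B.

<B|clear|clear>

Right (#1): <B|dirty|clear>
Right (#2): <B|dirty|clear>
Right (#3): <B|dirty|clear>
Left (#4): <A|dirty|clear>
Suck (#5): <A|clear|clear>
Right (#6): <B|clear|clear>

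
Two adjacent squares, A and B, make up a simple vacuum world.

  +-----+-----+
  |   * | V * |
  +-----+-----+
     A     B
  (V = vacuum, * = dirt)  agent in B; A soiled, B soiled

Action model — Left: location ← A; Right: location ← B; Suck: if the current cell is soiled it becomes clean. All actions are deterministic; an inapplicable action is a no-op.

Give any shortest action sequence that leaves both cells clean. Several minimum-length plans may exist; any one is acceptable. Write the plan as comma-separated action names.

Suck, Left, Suck

1) do Suck; now <B|soiled|clean>
2) do Left; now <A|soiled|clean>
3) do Suck; now <A|clean|clean>
min 3: Suck B + move + Suck A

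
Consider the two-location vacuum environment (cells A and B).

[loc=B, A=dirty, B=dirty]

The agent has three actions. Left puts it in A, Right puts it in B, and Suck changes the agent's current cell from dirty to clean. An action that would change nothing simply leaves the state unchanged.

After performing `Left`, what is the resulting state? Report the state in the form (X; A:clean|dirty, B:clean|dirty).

(A; A:dirty, B:dirty)

start: (B; A:dirty, B:dirty)
[1] after Left: (A; A:dirty, B:dirty)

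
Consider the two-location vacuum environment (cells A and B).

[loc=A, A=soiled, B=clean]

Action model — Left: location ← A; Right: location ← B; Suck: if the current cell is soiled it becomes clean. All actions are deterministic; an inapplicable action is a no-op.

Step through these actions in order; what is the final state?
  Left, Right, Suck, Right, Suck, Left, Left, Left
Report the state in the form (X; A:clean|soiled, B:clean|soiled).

(A; A:soiled, B:clean)

[1] after Left: (A; A:soiled, B:clean)
[2] after Right: (B; A:soiled, B:clean)
[3] after Suck: (B; A:soiled, B:clean)
[4] after Right: (B; A:soiled, B:clean)
[5] after Suck: (B; A:soiled, B:clean)
[6] after Left: (A; A:soiled, B:clean)
[7] after Left: (A; A:soiled, B:clean)
[8] after Left: (A; A:soiled, B:clean)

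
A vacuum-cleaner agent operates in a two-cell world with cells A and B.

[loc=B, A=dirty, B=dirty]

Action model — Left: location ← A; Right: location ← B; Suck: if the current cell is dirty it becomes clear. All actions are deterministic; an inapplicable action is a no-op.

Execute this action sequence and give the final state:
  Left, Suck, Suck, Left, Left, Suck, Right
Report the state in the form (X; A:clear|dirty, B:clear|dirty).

Left (#1): (A; A:dirty, B:dirty)
Suck (#2): (A; A:clear, B:dirty)
Suck (#3): (A; A:clear, B:dirty)
Left (#4): (A; A:clear, B:dirty)
Left (#5): (A; A:clear, B:dirty)
Suck (#6): (A; A:clear, B:dirty)
Right (#7): (B; A:clear, B:dirty)

(B; A:clear, B:dirty)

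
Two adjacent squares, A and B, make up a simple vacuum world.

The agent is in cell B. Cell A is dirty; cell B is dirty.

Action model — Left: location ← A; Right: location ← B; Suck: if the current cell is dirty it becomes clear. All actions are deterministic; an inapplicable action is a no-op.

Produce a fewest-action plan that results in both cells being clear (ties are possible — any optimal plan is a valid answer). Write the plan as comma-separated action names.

Suck, Left, Suck

step 1/3 (Suck): in B — A dirty, B clear
step 2/3 (Left): in A — A dirty, B clear
step 3/3 (Suck): in A — A clear, B clear
min 3: Suck B + move + Suck A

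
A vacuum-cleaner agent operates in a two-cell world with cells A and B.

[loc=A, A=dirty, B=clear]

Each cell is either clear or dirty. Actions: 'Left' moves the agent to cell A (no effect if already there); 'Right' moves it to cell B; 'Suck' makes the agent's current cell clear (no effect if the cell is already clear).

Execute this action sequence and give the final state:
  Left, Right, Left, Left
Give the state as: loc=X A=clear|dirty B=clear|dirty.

loc=A A=dirty B=clear

[1] after Left: loc=A A=dirty B=clear
[2] after Right: loc=B A=dirty B=clear
[3] after Left: loc=A A=dirty B=clear
[4] after Left: loc=A A=dirty B=clear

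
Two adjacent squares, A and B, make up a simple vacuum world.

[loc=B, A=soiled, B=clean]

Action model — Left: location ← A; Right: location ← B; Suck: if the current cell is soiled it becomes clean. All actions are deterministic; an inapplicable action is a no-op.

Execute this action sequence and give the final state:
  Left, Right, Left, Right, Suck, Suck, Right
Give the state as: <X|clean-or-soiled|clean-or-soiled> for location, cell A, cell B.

Left (#1): <A|soiled|clean>
Right (#2): <B|soiled|clean>
Left (#3): <A|soiled|clean>
Right (#4): <B|soiled|clean>
Suck (#5): <B|soiled|clean>
Suck (#6): <B|soiled|clean>
Right (#7): <B|soiled|clean>

<B|soiled|clean>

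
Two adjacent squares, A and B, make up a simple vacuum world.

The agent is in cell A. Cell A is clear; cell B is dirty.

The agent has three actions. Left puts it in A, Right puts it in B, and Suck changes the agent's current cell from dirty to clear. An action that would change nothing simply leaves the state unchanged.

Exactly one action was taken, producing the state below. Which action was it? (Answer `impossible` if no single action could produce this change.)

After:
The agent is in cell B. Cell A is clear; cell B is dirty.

try  Left: loc=A A=clear B=dirty
try Right: loc=B A=clear B=dirty  ← match
try  Suck: loc=A A=clear B=dirty

Right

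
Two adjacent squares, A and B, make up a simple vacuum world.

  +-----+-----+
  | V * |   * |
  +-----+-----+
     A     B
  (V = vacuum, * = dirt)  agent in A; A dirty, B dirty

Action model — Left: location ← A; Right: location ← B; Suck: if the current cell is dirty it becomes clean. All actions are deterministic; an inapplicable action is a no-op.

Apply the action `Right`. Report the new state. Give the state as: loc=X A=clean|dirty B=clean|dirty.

loc=B A=dirty B=dirty

start: loc=A A=dirty B=dirty
t=1 Right ⇒ loc=B A=dirty B=dirty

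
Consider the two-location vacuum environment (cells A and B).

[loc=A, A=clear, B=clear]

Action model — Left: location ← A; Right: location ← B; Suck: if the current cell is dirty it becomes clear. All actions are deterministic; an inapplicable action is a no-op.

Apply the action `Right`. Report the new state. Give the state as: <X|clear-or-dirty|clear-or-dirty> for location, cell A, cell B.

<B|clear|clear>

start: <A|clear|clear>
[1] after Right: <B|clear|clear>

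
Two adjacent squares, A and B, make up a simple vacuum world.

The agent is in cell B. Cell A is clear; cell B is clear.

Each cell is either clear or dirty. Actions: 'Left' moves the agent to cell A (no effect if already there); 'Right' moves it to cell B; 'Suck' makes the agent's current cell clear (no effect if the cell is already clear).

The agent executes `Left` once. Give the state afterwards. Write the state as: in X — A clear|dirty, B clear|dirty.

start: in B — A clear, B clear
Left (#1): in A — A clear, B clear

in A — A clear, B clear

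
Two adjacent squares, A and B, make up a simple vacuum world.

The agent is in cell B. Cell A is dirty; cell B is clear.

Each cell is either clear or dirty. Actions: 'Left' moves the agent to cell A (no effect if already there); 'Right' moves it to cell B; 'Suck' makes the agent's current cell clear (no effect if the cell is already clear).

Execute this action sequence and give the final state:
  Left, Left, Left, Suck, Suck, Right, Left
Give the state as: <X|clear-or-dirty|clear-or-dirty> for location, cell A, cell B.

<A|clear|clear>

[1] after Left: <A|dirty|clear>
[2] after Left: <A|dirty|clear>
[3] after Left: <A|dirty|clear>
[4] after Suck: <A|clear|clear>
[5] after Suck: <A|clear|clear>
[6] after Right: <B|clear|clear>
[7] after Left: <A|clear|clear>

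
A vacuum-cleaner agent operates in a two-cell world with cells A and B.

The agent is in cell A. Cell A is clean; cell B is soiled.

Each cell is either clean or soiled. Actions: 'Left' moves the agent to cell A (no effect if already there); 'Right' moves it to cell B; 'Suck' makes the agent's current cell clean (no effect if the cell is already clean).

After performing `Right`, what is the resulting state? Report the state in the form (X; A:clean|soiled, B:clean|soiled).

start: (A; A:clean, B:soiled)
1. Right → (B; A:clean, B:soiled)

(B; A:clean, B:soiled)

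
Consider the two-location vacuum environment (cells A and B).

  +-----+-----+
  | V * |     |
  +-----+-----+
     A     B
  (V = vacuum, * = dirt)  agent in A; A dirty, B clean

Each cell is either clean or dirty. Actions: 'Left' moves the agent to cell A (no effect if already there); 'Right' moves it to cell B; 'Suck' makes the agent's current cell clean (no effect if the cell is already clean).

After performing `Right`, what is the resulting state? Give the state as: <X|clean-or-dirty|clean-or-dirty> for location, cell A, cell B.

<B|dirty|clean>

start: <A|dirty|clean>
1. Right → <B|dirty|clean>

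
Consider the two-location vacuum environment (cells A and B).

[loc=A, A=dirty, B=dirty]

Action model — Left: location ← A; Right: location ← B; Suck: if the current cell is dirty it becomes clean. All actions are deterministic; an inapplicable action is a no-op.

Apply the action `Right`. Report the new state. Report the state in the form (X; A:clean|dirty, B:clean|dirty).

(B; A:dirty, B:dirty)

start: (A; A:dirty, B:dirty)
Right (#1): (B; A:dirty, B:dirty)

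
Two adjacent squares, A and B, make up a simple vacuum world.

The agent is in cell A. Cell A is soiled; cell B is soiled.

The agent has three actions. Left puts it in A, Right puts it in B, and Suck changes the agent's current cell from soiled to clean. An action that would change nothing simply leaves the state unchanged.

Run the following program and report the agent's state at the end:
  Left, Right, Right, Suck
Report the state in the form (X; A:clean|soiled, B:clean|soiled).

(B; A:soiled, B:clean)

Left (#1): (A; A:soiled, B:soiled)
Right (#2): (B; A:soiled, B:soiled)
Right (#3): (B; A:soiled, B:soiled)
Suck (#4): (B; A:soiled, B:clean)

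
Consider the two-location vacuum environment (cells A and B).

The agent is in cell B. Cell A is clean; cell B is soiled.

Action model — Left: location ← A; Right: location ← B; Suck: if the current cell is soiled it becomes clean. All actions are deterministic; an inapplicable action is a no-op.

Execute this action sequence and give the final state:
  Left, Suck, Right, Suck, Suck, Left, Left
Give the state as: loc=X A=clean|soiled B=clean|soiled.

1. Left → loc=A A=clean B=soiled
2. Suck → loc=A A=clean B=soiled
3. Right → loc=B A=clean B=soiled
4. Suck → loc=B A=clean B=clean
5. Suck → loc=B A=clean B=clean
6. Left → loc=A A=clean B=clean
7. Left → loc=A A=clean B=clean

loc=A A=clean B=clean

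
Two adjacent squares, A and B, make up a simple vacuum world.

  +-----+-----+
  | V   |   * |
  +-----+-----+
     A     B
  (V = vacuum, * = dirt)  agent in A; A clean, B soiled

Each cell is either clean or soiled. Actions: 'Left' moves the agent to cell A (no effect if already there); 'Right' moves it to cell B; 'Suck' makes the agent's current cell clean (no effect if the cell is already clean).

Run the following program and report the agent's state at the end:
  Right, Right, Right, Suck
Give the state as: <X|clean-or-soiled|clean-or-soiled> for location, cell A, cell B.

t=1 Right ⇒ <B|clean|soiled>
t=2 Right ⇒ <B|clean|soiled>
t=3 Right ⇒ <B|clean|soiled>
t=4 Suck ⇒ <B|clean|clean>

<B|clean|clean>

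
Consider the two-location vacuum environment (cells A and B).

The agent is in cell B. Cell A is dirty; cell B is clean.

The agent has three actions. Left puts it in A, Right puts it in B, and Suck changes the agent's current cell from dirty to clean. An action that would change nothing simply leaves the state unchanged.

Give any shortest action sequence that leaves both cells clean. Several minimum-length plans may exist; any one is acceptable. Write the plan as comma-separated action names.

Left, Suck

step 1/2 (Left): <A|dirty|clean>
step 2/2 (Suck): <A|clean|clean>
min 2: go A then Suck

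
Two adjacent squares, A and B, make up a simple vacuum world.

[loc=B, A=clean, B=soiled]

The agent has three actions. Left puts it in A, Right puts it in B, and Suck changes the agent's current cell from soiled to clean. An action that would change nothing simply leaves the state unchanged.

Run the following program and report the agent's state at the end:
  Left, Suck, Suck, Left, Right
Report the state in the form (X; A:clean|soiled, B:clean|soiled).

1) do Left; now (A; A:clean, B:soiled)
2) do Suck; now (A; A:clean, B:soiled)
3) do Suck; now (A; A:clean, B:soiled)
4) do Left; now (A; A:clean, B:soiled)
5) do Right; now (B; A:clean, B:soiled)

(B; A:clean, B:soiled)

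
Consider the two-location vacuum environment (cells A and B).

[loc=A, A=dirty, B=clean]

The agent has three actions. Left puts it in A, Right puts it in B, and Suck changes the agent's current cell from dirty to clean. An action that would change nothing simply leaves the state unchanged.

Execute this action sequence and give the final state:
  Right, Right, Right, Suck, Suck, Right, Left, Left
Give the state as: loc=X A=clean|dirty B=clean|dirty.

[1] after Right: loc=B A=dirty B=clean
[2] after Right: loc=B A=dirty B=clean
[3] after Right: loc=B A=dirty B=clean
[4] after Suck: loc=B A=dirty B=clean
[5] after Suck: loc=B A=dirty B=clean
[6] after Right: loc=B A=dirty B=clean
[7] after Left: loc=A A=dirty B=clean
[8] after Left: loc=A A=dirty B=clean

loc=A A=dirty B=clean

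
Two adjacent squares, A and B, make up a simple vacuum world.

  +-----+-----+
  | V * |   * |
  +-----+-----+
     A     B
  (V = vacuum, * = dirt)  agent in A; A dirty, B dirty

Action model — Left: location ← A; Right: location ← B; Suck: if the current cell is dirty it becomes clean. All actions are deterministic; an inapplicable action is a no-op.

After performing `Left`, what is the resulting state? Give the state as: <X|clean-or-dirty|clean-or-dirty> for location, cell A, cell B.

<A|dirty|dirty>

start: <A|dirty|dirty>
step 1/1 (Left): <A|dirty|dirty>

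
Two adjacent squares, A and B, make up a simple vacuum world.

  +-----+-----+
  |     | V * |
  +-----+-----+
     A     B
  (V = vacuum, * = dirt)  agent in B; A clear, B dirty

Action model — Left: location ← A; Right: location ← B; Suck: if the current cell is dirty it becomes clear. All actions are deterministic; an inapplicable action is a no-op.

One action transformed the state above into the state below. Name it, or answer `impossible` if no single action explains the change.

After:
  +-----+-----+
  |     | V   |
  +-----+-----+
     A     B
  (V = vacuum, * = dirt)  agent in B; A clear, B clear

Suck

try  Left: <A|clear|dirty>
try Right: <B|clear|dirty>
try  Suck: <B|clear|clear>  ← match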